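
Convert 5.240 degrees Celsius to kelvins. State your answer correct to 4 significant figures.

278.4 K

K = °C + 273.15.
Applying the formula gives 278.4 K.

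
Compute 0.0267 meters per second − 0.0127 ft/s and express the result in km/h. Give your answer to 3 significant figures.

0.0822 km/h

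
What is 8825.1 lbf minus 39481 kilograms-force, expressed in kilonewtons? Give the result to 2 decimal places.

8825.1 lbf = 39.2560 kN and 39481 kgf = 387.176 kN.
39.2560 − 387.176 ≈ -347.92 kN.

-347.92 kilonewtons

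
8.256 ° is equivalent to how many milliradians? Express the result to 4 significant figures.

144.1 milliradians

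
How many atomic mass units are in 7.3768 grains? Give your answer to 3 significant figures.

2.88e+23 atomic mass units

1 grain = 3.90228e+22 atomic mass units.
So 7.3768 × 3.90228e+22 ≈ 2.88e+23 u.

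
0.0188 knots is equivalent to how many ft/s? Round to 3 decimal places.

0.032 feet per second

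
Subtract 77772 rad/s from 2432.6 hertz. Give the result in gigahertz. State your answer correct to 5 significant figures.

-9.9452e-6 GHz

2432.6 Hz = 2.43260e-6 GHz and 77772 rad/s = 1.23778e-5 GHz.
2.43260e-6 − 1.23778e-5 ≈ -9.9452e-6 GHz.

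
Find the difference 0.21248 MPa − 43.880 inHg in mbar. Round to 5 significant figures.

0.21248 MPa = 2124.80 mbar and 43.880 inHg = 1485.95 mbar.
2124.80 − 1485.95 ≈ 638.85 mbar.

638.85 millibar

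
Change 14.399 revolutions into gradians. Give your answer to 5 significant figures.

5759.6 grad

1 revolution = 400.000 gradians.
14.399 × 400.000 ≈ 5759.6 grad.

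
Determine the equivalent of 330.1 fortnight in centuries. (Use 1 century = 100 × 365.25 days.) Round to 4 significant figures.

0.1265 centuries

1 fortnight = 0.000383299 century.
Thus 330.1 × 0.000383299 ≈ 0.1265 century.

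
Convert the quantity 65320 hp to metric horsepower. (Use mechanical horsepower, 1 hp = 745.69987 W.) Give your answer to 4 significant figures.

1 horsepower = 1.01387 PS.
So 65320 × 1.01387 ≈ 66230 PS.

66230 PS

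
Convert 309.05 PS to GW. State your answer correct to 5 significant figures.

0.00022731 GW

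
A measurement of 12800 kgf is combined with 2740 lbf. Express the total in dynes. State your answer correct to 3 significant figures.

1.38 × 10^10 dyn

12800 kgf = 1.25525 × 10^10 dyn and 2740 lbf = 1.21881 × 10^9 dyn.
1.25525 × 10^10 + 1.21881 × 10^9 ≈ 1.38 × 10^10 dyn.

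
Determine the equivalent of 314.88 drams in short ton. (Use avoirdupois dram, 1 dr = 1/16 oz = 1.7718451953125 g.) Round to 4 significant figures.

0.0006150 short ton

1 dram = 1.953125 × 10^-6 short ton.
So 314.88 × 1.953125 × 10^-6 ≈ 0.0006150 short ton.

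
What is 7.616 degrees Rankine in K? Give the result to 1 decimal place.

4.2 K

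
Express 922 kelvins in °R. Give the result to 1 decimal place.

1659.6 degrees Rankine

°R = K × 9/5.
Applying the formula gives 1659.6 °R.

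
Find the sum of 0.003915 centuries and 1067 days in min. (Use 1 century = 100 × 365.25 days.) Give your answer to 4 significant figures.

1.742e+6 min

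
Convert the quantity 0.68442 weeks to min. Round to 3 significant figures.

1 week = 10080.0 min.
Thus 0.68442 × 10080.0 ≈ 6900 min.

6900 minutes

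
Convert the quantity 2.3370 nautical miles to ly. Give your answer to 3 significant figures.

4.57 × 10^-13 light-years

1 nautical mile = 1.95757 × 10^-13 ly.
Then 2.3370 × 1.95757 × 10^-13 ≈ 4.57 × 10^-13 ly.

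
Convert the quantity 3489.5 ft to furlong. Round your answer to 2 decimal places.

5.29 furlong

1 foot = 0.00151515 furlong.
Thus 3489.5 × 0.00151515 ≈ 5.29 furlong.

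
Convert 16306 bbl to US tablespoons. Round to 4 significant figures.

1.753 × 10^8 US tbsp

1 bbl = 10752.0 US tbsp.
Thus 16306 × 10752.0 ≈ 1.753 × 10^8 US tbsp.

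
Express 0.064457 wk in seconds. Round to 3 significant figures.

1 wk = 604800 seconds.
Thus 0.064457 × 604800 ≈ 39000 s.

39000 s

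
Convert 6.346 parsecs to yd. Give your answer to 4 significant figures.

1 pc = 3.37454 × 10^16 yards.
Thus 6.346 × 3.37454 × 10^16 ≈ 2.141 × 10^17 yd.

2.141 × 10^17 yards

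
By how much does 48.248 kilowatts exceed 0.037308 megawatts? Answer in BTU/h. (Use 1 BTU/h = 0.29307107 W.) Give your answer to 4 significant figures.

48.248 kW = 164629 BTU/h and 0.037308 MW = 127300 BTU/h.
164629 − 127300 ≈ 37330 BTU/h.

37330 BTU per hour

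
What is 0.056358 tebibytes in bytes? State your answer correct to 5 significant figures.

6.1966 × 10^10 bytes

1 tebibyte = 1.09951 × 10^12 bytes.
Then 0.056358 × 1.09951 × 10^12 ≈ 6.1966 × 10^10 B.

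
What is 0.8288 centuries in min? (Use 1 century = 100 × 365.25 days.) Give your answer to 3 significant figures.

4.36e+7 min

1 century = 5.25960e+7 min.
0.8288 × 5.25960e+7 ≈ 4.36e+7 min.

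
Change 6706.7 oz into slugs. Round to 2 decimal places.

13.03 slug

1 ounce = 0.00194256 slug.
So 6706.7 × 0.00194256 ≈ 13.03 slug.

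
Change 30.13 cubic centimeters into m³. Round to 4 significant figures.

1 cm³ = 1.00000e-6 m³.
Then 30.13 × 1.00000e-6 ≈ 3.013e-5 m³.

3.013e-5 m³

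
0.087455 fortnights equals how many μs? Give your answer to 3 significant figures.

1 fortnight = 1.20960 × 10^12 μs.
So 0.087455 × 1.20960 × 10^12 ≈ 1.06 × 10^11 μs.

1.06 × 10^11 μs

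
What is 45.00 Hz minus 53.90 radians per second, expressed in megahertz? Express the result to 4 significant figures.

45.00 Hz = 4.50000 × 10^-5 MHz and 53.90 rad/s = 8.57845 × 10^-6 MHz.
4.50000 × 10^-5 − 8.57845 × 10^-6 ≈ 3.642 × 10^-5 MHz.

3.642 × 10^-5 MHz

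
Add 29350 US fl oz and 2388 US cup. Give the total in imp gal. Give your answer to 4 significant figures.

29350 US fl oz = 190.930 imp gal and 2388 US cup = 124.277 imp gal.
190.930 + 124.277 ≈ 315.2 imp gal.

315.2 imp gal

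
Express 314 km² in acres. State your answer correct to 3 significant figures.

77600 acre

1 km² = 247.105 acres.
Thus 314 × 247.105 ≈ 77600 acre.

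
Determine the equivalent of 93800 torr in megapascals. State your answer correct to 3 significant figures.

12.5 megapascals

1 torr = 0.000133322 MPa.
Then 93800 × 0.000133322 ≈ 12.5 MPa.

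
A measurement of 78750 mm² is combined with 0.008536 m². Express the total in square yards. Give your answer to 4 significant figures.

78750 mm² = 0.0941842 yd² and 0.008536 m² = 0.0102090 yd².
0.0941842 + 0.0102090 ≈ 0.1044 yd².

0.1044 yd²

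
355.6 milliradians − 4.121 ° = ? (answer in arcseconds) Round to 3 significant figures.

58500 arcsec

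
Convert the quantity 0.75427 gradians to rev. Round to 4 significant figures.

0.001886 rev

1 grad = 0.00250000 rev.
Thus 0.75427 × 0.00250000 ≈ 0.001886 rev.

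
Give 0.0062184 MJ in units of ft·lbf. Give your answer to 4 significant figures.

4586 foot-pounds

1 MJ = 737562 ft·lbf.
Thus 0.0062184 × 737562 ≈ 4586 ft·lbf.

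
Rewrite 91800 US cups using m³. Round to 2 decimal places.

21.72 m³

1 US cup = 0.000236588 cubic meters.
Then 91800 × 0.000236588 ≈ 21.72 m³.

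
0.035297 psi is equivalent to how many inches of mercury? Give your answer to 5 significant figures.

0.071865 inches of mercury

1 pound per square inch = 2.03602 inHg.
0.035297 × 2.03602 ≈ 0.071865 inHg.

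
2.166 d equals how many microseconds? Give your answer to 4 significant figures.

1.871 × 10^11 microseconds

1 day = 8.64000 × 10^10 microseconds.
2.166 × 8.64000 × 10^10 ≈ 1.871 × 10^11 μs.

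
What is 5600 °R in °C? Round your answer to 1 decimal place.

°R = (°C + 273.15) × 9/5.
Applying the formula gives 2838.0 °C.

2838.0 °C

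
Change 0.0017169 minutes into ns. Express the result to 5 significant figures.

1 minute = 6.00000 × 10^10 nanoseconds.
So 0.0017169 × 6.00000 × 10^10 ≈ 1.0301 × 10^8 ns.

1.0301 × 10^8 ns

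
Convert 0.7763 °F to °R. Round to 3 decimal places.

°R = °F + 459.67.
Applying the formula gives 460.446 °R.

460.446 degrees Rankine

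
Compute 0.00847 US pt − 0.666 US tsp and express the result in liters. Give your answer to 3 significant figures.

0.00847 US pt = 0.00400780 L and 0.666 US tsp = 0.00328266 L.
0.00400780 − 0.00328266 ≈ 0.000725 L.

0.000725 liters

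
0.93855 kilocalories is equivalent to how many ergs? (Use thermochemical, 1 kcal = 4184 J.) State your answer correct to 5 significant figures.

1 kilocalorie = 4.18400 × 10^10 erg.
0.93855 × 4.18400 × 10^10 ≈ 3.9269 × 10^10 erg.

3.9269 × 10^10 erg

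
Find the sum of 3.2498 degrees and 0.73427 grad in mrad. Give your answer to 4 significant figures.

68.25 mrad

3.2498 ° = 56.7197 mrad and 0.73427 grad = 11.5339 mrad.
56.7197 + 11.5339 ≈ 68.25 mrad.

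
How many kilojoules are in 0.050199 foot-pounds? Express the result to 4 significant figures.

6.806 × 10^-5 kJ

1 ft·lbf = 0.00135582 kJ.
So 0.050199 × 0.00135582 ≈ 6.806 × 10^-5 kJ.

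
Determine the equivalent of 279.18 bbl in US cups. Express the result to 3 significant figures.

188000 US cups

1 bbl = 672.000 US cup.
Thus 279.18 × 672.000 ≈ 188000 US cup.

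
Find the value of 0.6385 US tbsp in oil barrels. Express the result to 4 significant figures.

5.938 × 10^-5 oil barrels

1 US tablespoon = 9.30060 × 10^-5 bbl.
Thus 0.6385 × 9.30060 × 10^-5 ≈ 5.938 × 10^-5 bbl.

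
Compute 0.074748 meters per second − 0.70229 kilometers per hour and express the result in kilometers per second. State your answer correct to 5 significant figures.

0.074748 m/s = 7.47480e-5 km/s and 0.70229 km/h = 0.000195081 km/s.
7.47480e-5 − 0.000195081 ≈ -0.00012033 km/s.

-0.00012033 km/s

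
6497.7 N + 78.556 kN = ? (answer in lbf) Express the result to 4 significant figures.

6497.7 N = 1460.74 lbf and 78.556 kN = 17660.1 lbf.
1460.74 + 17660.1 ≈ 19120 lbf.

19120 pounds-force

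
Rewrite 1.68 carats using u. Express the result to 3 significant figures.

2.02e+23 atomic mass units

1 carat = 1.20443e+23 u.
1.68 × 1.20443e+23 ≈ 2.02e+23 u.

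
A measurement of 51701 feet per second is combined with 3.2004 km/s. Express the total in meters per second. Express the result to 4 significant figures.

51701 ft/s = 15758.5 m/s and 3.2004 km/s = 3200.40 m/s.
15758.5 + 3200.40 ≈ 18960 m/s.

18960 m/s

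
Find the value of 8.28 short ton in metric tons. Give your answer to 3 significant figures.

1 short ton = 0.907185 t.
Then 8.28 × 0.907185 ≈ 7.51 t.

7.51 metric tons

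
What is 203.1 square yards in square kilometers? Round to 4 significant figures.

0.0001698 km²

1 square yard = 8.36127 × 10^-7 km².
So 203.1 × 8.36127 × 10^-7 ≈ 0.0001698 km².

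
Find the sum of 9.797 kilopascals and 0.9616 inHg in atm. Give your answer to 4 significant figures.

0.1288 atmospheres

9.797 kPa = 0.0966889 atm and 0.9616 inHg = 0.0321377 atm.
0.0966889 + 0.0321377 ≈ 0.1288 atm.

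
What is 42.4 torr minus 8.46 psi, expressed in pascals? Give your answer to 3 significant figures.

-52700 pascals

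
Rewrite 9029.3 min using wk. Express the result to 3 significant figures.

0.896 wk

1 min = 9.92063e-5 wk.
Thus 9029.3 × 9.92063e-5 ≈ 0.896 wk.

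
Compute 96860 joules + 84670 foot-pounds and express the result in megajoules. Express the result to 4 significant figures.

96860 J = 0.0968600 MJ and 84670 ft·lbf = 0.114797 MJ.
0.0968600 + 0.114797 ≈ 0.2117 MJ.

0.2117 MJ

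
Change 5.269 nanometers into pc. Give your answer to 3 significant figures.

1.71e-25 pc

1 nm = 3.24078e-26 parsecs.
Thus 5.269 × 3.24078e-26 ≈ 1.71e-25 pc.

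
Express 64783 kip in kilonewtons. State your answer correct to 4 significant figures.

288200 kN

1 kip = 4.44822 kN.
Then 64783 × 4.44822 ≈ 288200 kN.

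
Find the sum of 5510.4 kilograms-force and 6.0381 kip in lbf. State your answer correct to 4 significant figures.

18190 lbf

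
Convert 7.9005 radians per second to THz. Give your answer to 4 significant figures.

1.257 × 10^-12 THz

1 radian per second = 1.59155 × 10^-13 terahertz.
Thus 7.9005 × 1.59155 × 10^-13 ≈ 1.257 × 10^-12 THz.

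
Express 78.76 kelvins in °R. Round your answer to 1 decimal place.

°R = K × 9/5.
Applying the formula gives 141.8 °R.

141.8 degrees Rankine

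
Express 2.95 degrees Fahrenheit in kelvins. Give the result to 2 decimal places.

257.01 kelvins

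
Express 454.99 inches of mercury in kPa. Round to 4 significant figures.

1 inHg = 3.38639 kPa.
Then 454.99 × 3.38639 ≈ 1541 kPa.

1541 kPa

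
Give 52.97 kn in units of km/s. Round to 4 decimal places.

1 knot = 0.000514444 km/s.
So 52.97 × 0.000514444 ≈ 0.0273 km/s.

0.0273 km/s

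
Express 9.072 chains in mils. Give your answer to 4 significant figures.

7.185e+6 mil

1 chain = 792000 mil.
Thus 9.072 × 792000 ≈ 7.185e+6 mil.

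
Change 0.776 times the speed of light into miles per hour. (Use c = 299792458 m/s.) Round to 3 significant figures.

5.20e+8 mph

1 speed of light = 6.70617e+8 miles per hour.
So 0.776 × 6.70617e+8 ≈ 5.20e+8 mph.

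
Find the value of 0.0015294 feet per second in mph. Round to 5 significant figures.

0.0010428 miles per hour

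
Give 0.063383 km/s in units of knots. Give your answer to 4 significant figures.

123.2 kn

1 km/s = 1943.84 kn.
0.063383 × 1943.84 ≈ 123.2 kn.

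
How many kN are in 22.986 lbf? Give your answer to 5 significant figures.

1 pound-force = 0.00444822 kilonewtons.
22.986 × 0.00444822 ≈ 0.10225 kN.

0.10225 kilonewtons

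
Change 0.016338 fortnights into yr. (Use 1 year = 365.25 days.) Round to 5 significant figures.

0.00062623 years

1 fortnight = 0.0383299 yr.
Thus 0.016338 × 0.0383299 ≈ 0.00062623 yr.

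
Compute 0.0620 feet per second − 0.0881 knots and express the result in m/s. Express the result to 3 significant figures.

-0.0264 meters per second

0.0620 ft/s = 0.0188976 m/s and 0.0881 kn = 0.0453226 m/s.
0.0188976 − 0.0453226 ≈ -0.0264 m/s.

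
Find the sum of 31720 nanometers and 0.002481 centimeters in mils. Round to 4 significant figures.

2.226 mils

31720 nm = 1.24882 mil and 0.002481 cm = 0.976772 mil.
1.24882 + 0.976772 ≈ 2.226 mil.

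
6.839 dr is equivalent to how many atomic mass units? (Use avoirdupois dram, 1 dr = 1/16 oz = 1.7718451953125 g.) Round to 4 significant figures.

7.297 × 10^24 u

1 dram = 1.06703 × 10^24 u.
6.839 × 1.06703 × 10^24 ≈ 7.297 × 10^24 u.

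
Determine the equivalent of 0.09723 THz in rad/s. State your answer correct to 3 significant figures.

6.11e+11 rad/s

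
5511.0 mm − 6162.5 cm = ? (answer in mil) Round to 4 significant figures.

5511.0 mm = 216969 mil and 6162.5 cm = 2.42618e+6 mil.
216969 − 2.42618e+6 ≈ -2.209e+6 mil.

-2.209e+6 mil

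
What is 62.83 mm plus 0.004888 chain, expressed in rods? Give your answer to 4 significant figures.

62.83 mm = 0.01249304 rod and 0.004888 chain = 0.01955200 rod.
0.01249304 + 0.01955200 ≈ 0.03205 rod.

0.03205 rod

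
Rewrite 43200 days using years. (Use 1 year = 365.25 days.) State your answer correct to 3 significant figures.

118 yr

1 d = 0.00273785 years.
Thus 43200 × 0.00273785 ≈ 118 yr.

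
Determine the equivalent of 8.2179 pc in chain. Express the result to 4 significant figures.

1.261e+16 chain

1 pc = 1.53388e+15 chain.
So 8.2179 × 1.53388e+15 ≈ 1.261e+16 chain.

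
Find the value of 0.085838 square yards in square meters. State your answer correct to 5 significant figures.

1 square yard = 0.8361274 m².
0.085838 × 0.8361274 ≈ 0.071772 m².

0.071772 square meters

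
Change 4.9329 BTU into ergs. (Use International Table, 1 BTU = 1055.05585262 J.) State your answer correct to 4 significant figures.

1 BTU = 1.055056e+10 ergs.
Then 4.9329 × 1.055056e+10 ≈ 5.204e+10 erg.

5.204e+10 ergs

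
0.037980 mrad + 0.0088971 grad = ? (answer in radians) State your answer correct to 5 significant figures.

0.00017774 rad

0.037980 mrad = 3.798000 × 10^-5 rad and 0.0088971 grad = 0.0001397553 rad.
3.798000 × 10^-5 + 0.0001397553 ≈ 0.00017774 rad.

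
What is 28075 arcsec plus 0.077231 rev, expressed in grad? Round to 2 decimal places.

39.56 gradians

28075 arcsec = 8.66512 grad and 0.077231 rev = 30.8924 grad.
8.66512 + 30.8924 ≈ 39.56 grad.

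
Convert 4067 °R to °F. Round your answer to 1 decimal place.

3607.3 °F

°R = °F + 459.67.
Applying the formula gives 3607.3 °F.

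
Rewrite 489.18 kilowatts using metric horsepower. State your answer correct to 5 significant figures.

1 kilowatt = 1.35962 PS.
Thus 489.18 × 1.35962 ≈ 665.10 PS.

665.10 PS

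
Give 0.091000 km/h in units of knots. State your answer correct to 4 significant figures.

1 kilometer per hour = 0.539957 kn.
So 0.091000 × 0.539957 ≈ 0.04914 kn.

0.04914 kn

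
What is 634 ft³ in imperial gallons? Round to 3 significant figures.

3950 imperial gallons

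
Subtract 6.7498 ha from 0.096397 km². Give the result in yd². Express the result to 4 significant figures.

0.096397 km² = 115290 yd² and 6.7498 ha = 80726.9 yd².
115290 − 80726.9 ≈ 34560 yd².

34560 yd²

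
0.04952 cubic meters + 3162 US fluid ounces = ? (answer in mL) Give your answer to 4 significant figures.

0.04952 m³ = 49520.0 mL and 3162 US fl oz = 93511.5 mL.
49520.0 + 93511.5 ≈ 143000 mL.

143000 milliliters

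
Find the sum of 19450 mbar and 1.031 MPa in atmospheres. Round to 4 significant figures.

29.37 atm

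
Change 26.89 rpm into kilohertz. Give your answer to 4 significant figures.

1 rpm = 1.66667e-5 kHz.
Then 26.89 × 1.66667e-5 ≈ 0.0004482 kHz.

0.0004482 kHz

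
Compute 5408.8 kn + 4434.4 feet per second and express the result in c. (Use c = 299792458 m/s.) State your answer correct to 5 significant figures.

5408.8 kn = 9.28151 × 10^-6 c and 4434.4 ft/s = 4.50847 × 10^-6 c.
9.28151 × 10^-6 + 4.50847 × 10^-6 ≈ 1.3790 × 10^-5 c.

1.3790 × 10^-5 times the speed of light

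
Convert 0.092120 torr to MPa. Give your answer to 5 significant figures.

1 torr = 0.000133322 megapascals.
Then 0.092120 × 0.000133322 ≈ 1.2282e-5 MPa.

1.2282e-5 MPa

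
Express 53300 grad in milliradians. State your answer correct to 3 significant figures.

1 gradian = 15.7080 mrad.
So 53300 × 15.7080 ≈ 837000 mrad.

837000 milliradians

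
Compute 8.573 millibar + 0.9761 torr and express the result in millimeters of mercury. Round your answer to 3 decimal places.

7.406 mmHg

8.573 mbar = 6.43028 mmHg and 0.9761 torr = 0.976100 mmHg.
6.43028 + 0.976100 ≈ 7.406 mmHg.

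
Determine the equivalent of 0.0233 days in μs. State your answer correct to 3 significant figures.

2.01e+9 μs

1 d = 8.64000e+10 μs.
0.0233 × 8.64000e+10 ≈ 2.01e+9 μs.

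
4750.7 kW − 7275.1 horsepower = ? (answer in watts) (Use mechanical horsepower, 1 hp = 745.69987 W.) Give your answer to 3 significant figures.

4750.7 kW = 4.75070e+6 W and 7275.1 hp = 5.42504e+6 W.
4.75070e+6 − 5.42504e+6 ≈ -674000 W.

-674000 W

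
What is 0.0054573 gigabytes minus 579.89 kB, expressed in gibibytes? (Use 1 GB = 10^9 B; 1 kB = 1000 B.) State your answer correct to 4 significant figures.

0.0054573 GB = 0.00508251 GiB and 579.89 kB = 0.000540065 GiB.
0.00508251 − 0.000540065 ≈ 0.004542 GiB.

0.004542 GiB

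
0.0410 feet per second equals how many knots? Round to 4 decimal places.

1 ft/s = 0.592484 kn.
Thus 0.0410 × 0.592484 ≈ 0.0243 kn.

0.0243 kn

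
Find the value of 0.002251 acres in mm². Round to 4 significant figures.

9.109e+6 mm²

1 acre = 4.04686e+9 square millimeters.
So 0.002251 × 4.04686e+9 ≈ 9.109e+6 mm².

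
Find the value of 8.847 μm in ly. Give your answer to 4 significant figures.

9.351e-22 ly

1 micrometer = 1.05700e-22 ly.
So 8.847 × 1.05700e-22 ≈ 9.351e-22 ly.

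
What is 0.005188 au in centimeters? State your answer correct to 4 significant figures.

1 au = 1.49598 × 10^13 centimeters.
0.005188 × 1.49598 × 10^13 ≈ 7.761 × 10^10 cm.

7.761 × 10^10 centimeters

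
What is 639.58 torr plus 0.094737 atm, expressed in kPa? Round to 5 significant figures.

639.58 torr = 85.2703 kPa and 0.094737 atm = 9.59923 kPa.
85.2703 + 9.59923 ≈ 94.870 kPa.

94.870 kilopascals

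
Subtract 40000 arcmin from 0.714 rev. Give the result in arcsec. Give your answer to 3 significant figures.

0.714 rev = 925344 arcsec and 40000 arcmin = 2.40000 × 10^6 arcsec.
925344 − 2.40000 × 10^6 ≈ -1.47 × 10^6 arcsec.

-1.47 × 10^6 arcseconds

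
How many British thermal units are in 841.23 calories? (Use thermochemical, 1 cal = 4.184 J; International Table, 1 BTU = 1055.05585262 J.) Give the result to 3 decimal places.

1 cal = 0.00396567 BTU.
So 841.23 × 0.00396567 ≈ 3.336 BTU.

3.336 British thermal units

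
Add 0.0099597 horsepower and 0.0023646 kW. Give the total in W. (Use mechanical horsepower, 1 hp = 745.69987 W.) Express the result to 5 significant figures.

0.0099597 hp = 7.426947 W and 0.0023646 kW = 2.364600 W.
7.426947 + 2.364600 ≈ 9.7915 W.

9.7915 W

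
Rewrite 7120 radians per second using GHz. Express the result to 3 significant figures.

1.13 × 10^-6 gigahertz

1 rad/s = 1.59155 × 10^-10 gigahertz.
Then 7120 × 1.59155 × 10^-10 ≈ 1.13 × 10^-6 GHz.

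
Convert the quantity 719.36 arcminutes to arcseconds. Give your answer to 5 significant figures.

43162 arcseconds

1 arcmin = 60.0000 arcsec.
719.36 × 60.0000 ≈ 43162 arcsec.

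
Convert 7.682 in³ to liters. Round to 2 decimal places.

0.13 L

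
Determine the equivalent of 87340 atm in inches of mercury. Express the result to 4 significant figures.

1 atm = 29.9213 inHg.
87340 × 29.9213 ≈ 2.613 × 10^6 inHg.

2.613 × 10^6 inHg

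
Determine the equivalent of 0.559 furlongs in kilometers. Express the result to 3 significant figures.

1 furlong = 0.201168 km.
So 0.559 × 0.201168 ≈ 0.112 km.

0.112 km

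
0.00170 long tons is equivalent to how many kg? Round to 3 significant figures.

1.73 kg

1 long ton = 1016.05 kilograms.
Thus 0.00170 × 1016.05 ≈ 1.73 kg.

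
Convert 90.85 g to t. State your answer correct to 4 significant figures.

1 gram = 1.00000e-6 t.
Then 90.85 × 1.00000e-6 ≈ 9.085e-5 t.

9.085e-5 t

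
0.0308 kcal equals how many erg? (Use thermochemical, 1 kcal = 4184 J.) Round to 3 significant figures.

1.29 × 10^9 ergs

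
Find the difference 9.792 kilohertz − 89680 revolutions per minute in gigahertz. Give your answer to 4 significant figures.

8.297e-6 gigahertz

9.792 kHz = 9.79200e-6 GHz and 89680 rpm = 1.49467e-6 GHz.
9.79200e-6 − 1.49467e-6 ≈ 8.297e-6 GHz.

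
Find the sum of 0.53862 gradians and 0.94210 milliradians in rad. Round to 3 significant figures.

0.00940 rad

0.53862 grad = 0.00846062 rad and 0.94210 mrad = 0.000942100 rad.
0.00846062 + 0.000942100 ≈ 0.00940 rad.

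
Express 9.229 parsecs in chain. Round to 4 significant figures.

1 pc = 1.53388 × 10^15 chain.
9.229 × 1.53388 × 10^15 ≈ 1.416 × 10^16 chain.

1.416 × 10^16 chains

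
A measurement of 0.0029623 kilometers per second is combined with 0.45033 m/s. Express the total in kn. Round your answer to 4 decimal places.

6.6336 kn

0.0029623 km/s = 5.75825 kn and 0.45033 m/s = 0.875371 kn.
5.75825 + 0.875371 ≈ 6.6336 kn.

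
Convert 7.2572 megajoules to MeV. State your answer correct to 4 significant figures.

4.530e+19 MeV

1 megajoule = 6.24151e+18 megaelectronvolts.
So 7.2572 × 6.24151e+18 ≈ 4.530e+19 MeV.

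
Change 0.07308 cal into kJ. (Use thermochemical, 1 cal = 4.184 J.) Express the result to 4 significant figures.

1 calorie = 0.00418400 kilojoules.
Then 0.07308 × 0.00418400 ≈ 0.0003058 kJ.

0.0003058 kJ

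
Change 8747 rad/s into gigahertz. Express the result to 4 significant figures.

1.392e-6 gigahertz

1 rad/s = 1.59155e-10 GHz.
Thus 8747 × 1.59155e-10 ≈ 1.392e-6 GHz.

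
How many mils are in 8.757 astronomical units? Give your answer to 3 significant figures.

5.16 × 10^16 mils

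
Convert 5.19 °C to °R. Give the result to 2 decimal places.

°R = (°C + 273.15) × 9/5.
Applying the formula gives 501.01 °R.

501.01 degrees Rankine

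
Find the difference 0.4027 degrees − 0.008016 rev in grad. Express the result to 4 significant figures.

-2.759 gradians

0.4027 ° = 0.447444 grad and 0.008016 rev = 3.20640 grad.
0.447444 − 3.20640 ≈ -2.759 grad.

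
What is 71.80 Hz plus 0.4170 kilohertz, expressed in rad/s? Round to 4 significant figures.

3071 radians per second

71.80 Hz = 451.133 rad/s and 0.4170 kHz = 2620.09 rad/s.
451.133 + 2620.09 ≈ 3071 rad/s.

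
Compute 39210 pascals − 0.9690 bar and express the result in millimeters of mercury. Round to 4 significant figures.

-432.7 mmHg

39210 Pa = 294.099 mmHg and 0.9690 bar = 726.810 mmHg.
294.099 − 726.810 ≈ -432.7 mmHg.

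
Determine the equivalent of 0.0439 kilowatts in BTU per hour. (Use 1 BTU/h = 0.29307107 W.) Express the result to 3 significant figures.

1 kW = 3412.14 BTU/h.
Thus 0.0439 × 3412.14 ≈ 150 BTU/h.

150 BTU per hour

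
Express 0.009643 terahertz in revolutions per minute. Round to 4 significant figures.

1 THz = 6.00000e+13 rpm.
0.009643 × 6.00000e+13 ≈ 5.786e+11 rpm.

5.786e+11 rpm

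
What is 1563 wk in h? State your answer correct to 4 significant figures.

262600 h

1 week = 168.000 h.
Then 1563 × 168.000 ≈ 262600 h.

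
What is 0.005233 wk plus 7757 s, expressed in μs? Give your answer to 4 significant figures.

1.092e+10 μs

0.005233 wk = 3.16492e+9 μs and 7757 s = 7.75700e+9 μs.
3.16492e+9 + 7.75700e+9 ≈ 1.092e+10 μs.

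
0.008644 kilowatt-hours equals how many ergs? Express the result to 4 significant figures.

3.112 × 10^11 erg

1 kilowatt-hour = 3.60000 × 10^13 ergs.
Then 0.008644 × 3.60000 × 10^13 ≈ 3.112 × 10^11 erg.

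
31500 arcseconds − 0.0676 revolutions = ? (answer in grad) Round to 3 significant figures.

31500 arcsec = 9.72222 grad and 0.0676 rev = 27.0400 grad.
9.72222 − 27.0400 ≈ -17.3 grad.

-17.3 grad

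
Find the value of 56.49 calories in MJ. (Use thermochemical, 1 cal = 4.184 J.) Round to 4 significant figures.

0.0002364 megajoules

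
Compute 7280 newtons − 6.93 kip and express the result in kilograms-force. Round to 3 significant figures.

-2400 kgf

7280 N = 742.353 kgf and 6.93 kip = 3143.40 kgf.
742.353 − 3143.40 ≈ -2400 kgf.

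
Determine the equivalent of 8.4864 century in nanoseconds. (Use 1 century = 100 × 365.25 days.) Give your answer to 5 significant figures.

1 century = 3.15576 × 10^18 nanoseconds.
8.4864 × 3.15576 × 10^18 ≈ 2.6781 × 10^19 ns.

2.6781 × 10^19 nanoseconds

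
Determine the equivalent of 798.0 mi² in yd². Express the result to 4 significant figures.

1 square mile = 3.09760 × 10^6 yd².
Thus 798.0 × 3.09760 × 10^6 ≈ 2.472 × 10^9 yd².

2.472 × 10^9 yd²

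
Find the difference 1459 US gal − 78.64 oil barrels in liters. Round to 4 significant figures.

-6980 L

1459 US gal = 5522.92 L and 78.64 bbl = 12502.8 L.
5522.92 − 12502.8 ≈ -6980 L.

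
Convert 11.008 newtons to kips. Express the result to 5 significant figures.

1 newton = 0.000224809 kips.
Then 11.008 × 0.000224809 ≈ 0.0024747 kip.

0.0024747 kips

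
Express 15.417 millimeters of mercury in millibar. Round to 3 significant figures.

1 millimeter of mercury = 1.33322 mbar.
So 15.417 × 1.33322 ≈ 20.6 mbar.

20.6 millibar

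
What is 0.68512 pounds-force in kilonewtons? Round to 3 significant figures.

0.00305 kN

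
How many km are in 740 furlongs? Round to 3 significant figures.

1 furlong = 0.201168 km.
Then 740 × 0.201168 ≈ 149 km.

149 km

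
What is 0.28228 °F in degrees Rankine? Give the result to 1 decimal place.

460.0 °R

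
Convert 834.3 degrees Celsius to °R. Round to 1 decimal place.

1993.4 °R

°R = (°C + 273.15) × 9/5.
Applying the formula gives 1993.4 °R.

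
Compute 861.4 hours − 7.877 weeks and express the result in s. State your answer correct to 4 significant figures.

-1.663 × 10^6 seconds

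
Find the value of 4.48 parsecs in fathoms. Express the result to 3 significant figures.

1 pc = 1.68727e+16 fathom.
So 4.48 × 1.68727e+16 ≈ 7.56e+16 fathom.

7.56e+16 fathom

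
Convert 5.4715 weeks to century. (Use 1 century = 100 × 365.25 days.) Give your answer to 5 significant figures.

1 week = 0.000191650 century.
Then 5.4715 × 0.000191650 ≈ 0.0010486 century.

0.0010486 century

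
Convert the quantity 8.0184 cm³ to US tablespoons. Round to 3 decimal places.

0.542 US tbsp

1 cm³ = 0.0676280 US tbsp.
Then 8.0184 × 0.0676280 ≈ 0.542 US tbsp.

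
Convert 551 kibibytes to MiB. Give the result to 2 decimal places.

0.54 mebibytes

1 kibibyte = 0.0009765625 MiB.
Thus 551 × 0.0009765625 ≈ 0.54 MiB.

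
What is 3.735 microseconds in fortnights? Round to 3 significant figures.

3.09e-12 fortnights

1 μs = 8.26720e-13 fortnights.
Thus 3.735 × 8.26720e-13 ≈ 3.09e-12 fortnight.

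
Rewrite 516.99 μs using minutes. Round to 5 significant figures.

8.6165e-6 minutes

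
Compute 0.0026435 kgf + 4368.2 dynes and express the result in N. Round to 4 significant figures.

0.0026435 kgf = 0.0259239 N and 4368.2 dyn = 0.0436820 N.
0.0259239 + 0.0436820 ≈ 0.06961 N.

0.06961 N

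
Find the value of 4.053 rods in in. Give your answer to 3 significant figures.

1 rod = 198.000 in.
Then 4.053 × 198.000 ≈ 802 in.

802 inches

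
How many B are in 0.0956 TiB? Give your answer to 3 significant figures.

1.05 × 10^11 B

1 TiB = 1.09951 × 10^12 B.
Thus 0.0956 × 1.09951 × 10^12 ≈ 1.05 × 10^11 B.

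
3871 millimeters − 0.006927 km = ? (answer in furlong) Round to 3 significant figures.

-0.0152 furlong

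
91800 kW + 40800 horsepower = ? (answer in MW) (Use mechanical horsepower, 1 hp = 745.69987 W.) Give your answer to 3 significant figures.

122 MW

91800 kW = 91.8000 MW and 40800 hp = 30.4246 MW.
91.8000 + 30.4246 ≈ 122 MW.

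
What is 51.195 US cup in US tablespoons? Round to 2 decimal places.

1 US cup = 16.0000 US tbsp.
So 51.195 × 16.0000 ≈ 819.12 US tbsp.

819.12 US tablespoons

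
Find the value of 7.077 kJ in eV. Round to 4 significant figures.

4.417 × 10^22 eV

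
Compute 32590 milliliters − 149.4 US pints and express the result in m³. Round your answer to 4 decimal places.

-0.0381 cubic meters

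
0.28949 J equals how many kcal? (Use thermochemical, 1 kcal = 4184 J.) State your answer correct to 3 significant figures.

6.92 × 10^-5 kilocalories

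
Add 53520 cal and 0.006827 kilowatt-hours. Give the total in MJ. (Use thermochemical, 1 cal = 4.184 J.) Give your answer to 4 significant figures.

53520 cal = 0.223928 MJ and 0.006827 kWh = 0.0245772 MJ.
0.223928 + 0.0245772 ≈ 0.2485 MJ.

0.2485 MJ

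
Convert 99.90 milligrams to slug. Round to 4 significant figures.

6.845e-6 slugs

1 mg = 6.85218e-8 slug.
Then 99.90 × 6.85218e-8 ≈ 6.845e-6 slug.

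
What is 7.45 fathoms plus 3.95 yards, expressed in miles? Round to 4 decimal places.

7.45 fathom = 0.00846591 mi and 3.95 yd = 0.00224432 mi.
0.00846591 + 0.00224432 ≈ 0.0107 mi.

0.0107 mi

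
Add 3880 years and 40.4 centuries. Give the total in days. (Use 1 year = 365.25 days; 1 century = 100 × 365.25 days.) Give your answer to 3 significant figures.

3880 yr = 1.41717e+6 d and 40.4 century = 1.47561e+6 d.
1.41717e+6 + 1.47561e+6 ≈ 2.89e+6 d.

2.89e+6 days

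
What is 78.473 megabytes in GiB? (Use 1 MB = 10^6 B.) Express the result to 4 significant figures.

1 megabyte = 0.000931323 gibibytes.
78.473 × 0.000931323 ≈ 0.07308 GiB.

0.07308 gibibytes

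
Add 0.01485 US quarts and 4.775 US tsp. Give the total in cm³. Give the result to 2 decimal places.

37.59 cm³

0.01485 US qt = 14.0533 cm³ and 4.775 US tsp = 23.5356 cm³.
14.0533 + 23.5356 ≈ 37.59 cm³.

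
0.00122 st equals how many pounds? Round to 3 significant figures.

1 stone = 14.0000 pounds.
So 0.00122 × 14.0000 ≈ 0.0171 lb.

0.0171 pounds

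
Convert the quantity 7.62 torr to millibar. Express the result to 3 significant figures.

10.2 millibar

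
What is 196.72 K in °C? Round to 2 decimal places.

K = °C + 273.15.
Applying the formula gives -76.43 °C.

-76.43 degrees Celsius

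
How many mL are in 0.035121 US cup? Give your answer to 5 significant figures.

1 US cup = 236.588 milliliters.
So 0.035121 × 236.588 ≈ 8.3092 mL.

8.3092 mL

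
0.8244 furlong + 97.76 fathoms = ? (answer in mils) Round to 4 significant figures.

0.8244 furlong = 6.52925 × 10^6 mil and 97.76 fathom = 7.03872 × 10^6 mil.
6.52925 × 10^6 + 7.03872 × 10^6 ≈ 1.357 × 10^7 mil.

1.357 × 10^7 mil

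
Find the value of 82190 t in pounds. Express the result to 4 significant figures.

1.812 × 10^8 pounds

1 t = 2204.62 pounds.
82190 × 2204.62 ≈ 1.812 × 10^8 lb.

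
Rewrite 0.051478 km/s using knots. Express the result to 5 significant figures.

1 km/s = 1943.844 knots.
So 0.051478 × 1943.844 ≈ 100.07 kn.

100.07 kn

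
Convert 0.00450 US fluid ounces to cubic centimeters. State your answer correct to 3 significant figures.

0.133 cm³

1 US fl oz = 29.5735 cubic centimeters.
So 0.00450 × 29.5735 ≈ 0.133 cm³.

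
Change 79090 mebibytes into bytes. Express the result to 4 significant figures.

8.293 × 10^10 B

1 mebibyte = 1.04858 × 10^6 B.
Then 79090 × 1.04858 × 10^6 ≈ 8.293 × 10^10 B.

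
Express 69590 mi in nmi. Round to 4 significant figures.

60470 nmi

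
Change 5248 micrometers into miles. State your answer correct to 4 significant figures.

3.261e-6 mi

1 micrometer = 6.21371e-10 mi.
Thus 5248 × 6.21371e-10 ≈ 3.261e-6 mi.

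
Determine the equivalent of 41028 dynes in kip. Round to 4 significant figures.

1 dyne = 2.24809 × 10^-9 kip.
41028 × 2.24809 × 10^-9 ≈ 9.223 × 10^-5 kip.

9.223 × 10^-5 kips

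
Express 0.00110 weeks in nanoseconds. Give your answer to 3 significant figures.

1 wk = 6.04800e+14 nanoseconds.
Thus 0.00110 × 6.04800e+14 ≈ 6.65e+11 ns.

6.65e+11 ns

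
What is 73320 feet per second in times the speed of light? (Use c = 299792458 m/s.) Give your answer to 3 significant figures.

7.45e-5 c

1 foot per second = 1.01670e-9 c.
Thus 73320 × 1.01670e-9 ≈ 7.45e-5 c.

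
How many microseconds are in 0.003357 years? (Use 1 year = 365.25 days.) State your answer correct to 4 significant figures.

1.059 × 10^11 μs

1 year = 3.15576 × 10^13 μs.
Thus 0.003357 × 3.15576 × 10^13 ≈ 1.059 × 10^11 μs.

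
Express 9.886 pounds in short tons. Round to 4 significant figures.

0.004943 short ton

1 pound = 0.000500000 short ton.
Then 9.886 × 0.000500000 ≈ 0.004943 short ton.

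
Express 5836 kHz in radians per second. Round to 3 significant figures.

3.67e+7 radians per second

1 kHz = 6283.19 rad/s.
5836 × 6283.19 ≈ 3.67e+7 rad/s.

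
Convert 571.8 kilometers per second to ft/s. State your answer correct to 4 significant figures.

1.876e+6 feet per second

1 kilometer per second = 3280.84 ft/s.
571.8 × 3280.84 ≈ 1.876e+6 ft/s.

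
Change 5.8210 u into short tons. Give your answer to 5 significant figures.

1.0655 × 10^-29 short ton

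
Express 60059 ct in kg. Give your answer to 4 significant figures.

12.01 kg

1 ct = 0.000200000 kg.
Thus 60059 × 0.000200000 ≈ 12.01 kg.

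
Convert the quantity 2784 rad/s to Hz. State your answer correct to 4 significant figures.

1 rad/s = 0.159155 hertz.
2784 × 0.159155 ≈ 443.1 Hz.

443.1 Hz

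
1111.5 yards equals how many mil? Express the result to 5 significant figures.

1 yard = 36000.0 mils.
1111.5 × 36000.0 ≈ 4.0014 × 10^7 mil.

4.0014 × 10^7 mils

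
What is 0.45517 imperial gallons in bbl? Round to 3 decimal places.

0.013 bbl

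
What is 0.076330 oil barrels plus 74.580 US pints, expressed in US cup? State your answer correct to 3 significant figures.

200 US cup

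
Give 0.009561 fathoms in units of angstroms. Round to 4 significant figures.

1.749e+8 angstroms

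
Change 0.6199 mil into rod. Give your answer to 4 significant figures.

3.131e-6 rod

1 mil = 5.05051e-6 rod.
Then 0.6199 × 5.05051e-6 ≈ 3.131e-6 rod.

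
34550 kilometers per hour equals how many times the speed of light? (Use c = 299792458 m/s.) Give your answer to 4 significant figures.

3.201e-5 c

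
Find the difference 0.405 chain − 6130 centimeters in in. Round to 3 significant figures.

-2090 in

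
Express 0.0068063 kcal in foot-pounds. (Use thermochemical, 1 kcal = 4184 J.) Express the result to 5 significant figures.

1 kcal = 3085.96 ft·lbf.
So 0.0068063 × 3085.96 ≈ 21.004 ft·lbf.

21.004 ft·lbf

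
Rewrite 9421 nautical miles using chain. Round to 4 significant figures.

867300 chain

1 nautical mile = 92.0624 chain.
Then 9421 × 92.0624 ≈ 867300 chain.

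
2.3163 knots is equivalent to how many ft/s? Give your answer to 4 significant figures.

1 kn = 1.68781 ft/s.
Thus 2.3163 × 1.68781 ≈ 3.909 ft/s.

3.909 feet per second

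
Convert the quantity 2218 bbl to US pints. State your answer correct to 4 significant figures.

745200 US pt

1 bbl = 336.000 US pints.
Then 2218 × 336.000 ≈ 745200 US pt.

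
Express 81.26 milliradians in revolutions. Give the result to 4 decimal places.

1 mrad = 0.000159155 revolutions.
Thus 81.26 × 0.000159155 ≈ 0.0129 rev.

0.0129 rev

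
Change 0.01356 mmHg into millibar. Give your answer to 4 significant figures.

0.01808 mbar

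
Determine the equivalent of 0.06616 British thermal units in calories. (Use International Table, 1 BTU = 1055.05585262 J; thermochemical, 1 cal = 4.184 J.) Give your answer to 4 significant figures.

16.68 calories

1 BTU = 252.164 cal.
So 0.06616 × 252.164 ≈ 16.68 cal.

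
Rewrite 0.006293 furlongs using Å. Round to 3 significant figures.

1.27 × 10^10 angstroms

1 furlong = 2.01168 × 10^12 Å.
Thus 0.006293 × 2.01168 × 10^12 ≈ 1.27 × 10^10 Å.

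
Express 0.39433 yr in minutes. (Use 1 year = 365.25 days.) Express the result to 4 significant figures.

207400 min

1 yr = 525960 min.
So 0.39433 × 525960 ≈ 207400 min.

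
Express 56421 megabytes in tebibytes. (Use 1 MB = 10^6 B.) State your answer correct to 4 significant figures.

1 MB = 9.09495 × 10^-7 tebibytes.
56421 × 9.09495 × 10^-7 ≈ 0.05131 TiB.

0.05131 TiB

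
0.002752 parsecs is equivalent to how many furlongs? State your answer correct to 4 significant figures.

4.221 × 10^11 furlong

1 pc = 1.53388 × 10^14 furlong.
Thus 0.002752 × 1.53388 × 10^14 ≈ 4.221 × 10^11 furlong.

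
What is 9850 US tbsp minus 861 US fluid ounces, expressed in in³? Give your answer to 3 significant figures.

7330 cubic inches

9850 US tbsp = 8888.09 in³ and 861 US fl oz = 1553.84 in³.
8888.09 − 1553.84 ≈ 7330 in³.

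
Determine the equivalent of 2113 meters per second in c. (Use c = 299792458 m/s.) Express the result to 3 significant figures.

7.05e-6 c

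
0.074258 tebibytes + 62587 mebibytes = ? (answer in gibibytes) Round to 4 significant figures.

137.2 GiB

0.074258 TiB = 76.0402 GiB and 62587 MiB = 61.1201 GiB.
76.0402 + 61.1201 ≈ 137.2 GiB.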